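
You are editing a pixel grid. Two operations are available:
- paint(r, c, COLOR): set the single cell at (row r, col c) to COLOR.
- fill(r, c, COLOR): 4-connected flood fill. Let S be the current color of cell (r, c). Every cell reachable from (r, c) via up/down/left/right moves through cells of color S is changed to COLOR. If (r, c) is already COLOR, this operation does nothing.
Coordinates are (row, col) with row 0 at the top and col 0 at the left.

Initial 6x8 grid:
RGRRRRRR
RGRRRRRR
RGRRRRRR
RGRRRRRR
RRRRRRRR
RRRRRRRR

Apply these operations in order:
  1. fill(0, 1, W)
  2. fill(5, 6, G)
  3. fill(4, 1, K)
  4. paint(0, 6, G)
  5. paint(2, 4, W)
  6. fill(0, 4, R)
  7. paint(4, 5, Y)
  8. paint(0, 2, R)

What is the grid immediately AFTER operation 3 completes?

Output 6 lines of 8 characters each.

After op 1 fill(0,1,W) [4 cells changed]:
RWRRRRRR
RWRRRRRR
RWRRRRRR
RWRRRRRR
RRRRRRRR
RRRRRRRR
After op 2 fill(5,6,G) [44 cells changed]:
GWGGGGGG
GWGGGGGG
GWGGGGGG
GWGGGGGG
GGGGGGGG
GGGGGGGG
After op 3 fill(4,1,K) [44 cells changed]:
KWKKKKKK
KWKKKKKK
KWKKKKKK
KWKKKKKK
KKKKKKKK
KKKKKKKK

Answer: KWKKKKKK
KWKKKKKK
KWKKKKKK
KWKKKKKK
KKKKKKKK
KKKKKKKK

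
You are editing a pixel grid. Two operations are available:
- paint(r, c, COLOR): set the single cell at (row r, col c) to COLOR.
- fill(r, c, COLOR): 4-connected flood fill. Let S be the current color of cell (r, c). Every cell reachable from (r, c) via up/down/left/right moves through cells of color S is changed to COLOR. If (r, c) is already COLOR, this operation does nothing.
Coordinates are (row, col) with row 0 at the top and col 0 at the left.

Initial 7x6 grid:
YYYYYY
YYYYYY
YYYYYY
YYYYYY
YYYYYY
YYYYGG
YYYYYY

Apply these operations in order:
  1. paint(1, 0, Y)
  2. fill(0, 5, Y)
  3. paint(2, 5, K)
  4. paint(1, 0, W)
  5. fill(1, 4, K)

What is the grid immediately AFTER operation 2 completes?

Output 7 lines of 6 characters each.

Answer: YYYYYY
YYYYYY
YYYYYY
YYYYYY
YYYYYY
YYYYGG
YYYYYY

Derivation:
After op 1 paint(1,0,Y):
YYYYYY
YYYYYY
YYYYYY
YYYYYY
YYYYYY
YYYYGG
YYYYYY
After op 2 fill(0,5,Y) [0 cells changed]:
YYYYYY
YYYYYY
YYYYYY
YYYYYY
YYYYYY
YYYYGG
YYYYYY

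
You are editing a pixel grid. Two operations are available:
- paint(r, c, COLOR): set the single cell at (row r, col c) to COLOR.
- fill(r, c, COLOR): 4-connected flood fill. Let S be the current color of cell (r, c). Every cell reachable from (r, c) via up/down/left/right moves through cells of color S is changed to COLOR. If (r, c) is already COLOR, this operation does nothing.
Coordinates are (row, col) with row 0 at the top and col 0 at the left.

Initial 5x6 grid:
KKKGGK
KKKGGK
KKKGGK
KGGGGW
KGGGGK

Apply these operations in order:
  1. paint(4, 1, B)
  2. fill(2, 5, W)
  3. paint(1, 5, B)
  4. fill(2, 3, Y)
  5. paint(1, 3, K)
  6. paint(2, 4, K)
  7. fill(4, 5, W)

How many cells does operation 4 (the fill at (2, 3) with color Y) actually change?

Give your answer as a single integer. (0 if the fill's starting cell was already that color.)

Answer: 13

Derivation:
After op 1 paint(4,1,B):
KKKGGK
KKKGGK
KKKGGK
KGGGGW
KBGGGK
After op 2 fill(2,5,W) [3 cells changed]:
KKKGGW
KKKGGW
KKKGGW
KGGGGW
KBGGGK
After op 3 paint(1,5,B):
KKKGGW
KKKGGB
KKKGGW
KGGGGW
KBGGGK
After op 4 fill(2,3,Y) [13 cells changed]:
KKKYYW
KKKYYB
KKKYYW
KYYYYW
KBYYYK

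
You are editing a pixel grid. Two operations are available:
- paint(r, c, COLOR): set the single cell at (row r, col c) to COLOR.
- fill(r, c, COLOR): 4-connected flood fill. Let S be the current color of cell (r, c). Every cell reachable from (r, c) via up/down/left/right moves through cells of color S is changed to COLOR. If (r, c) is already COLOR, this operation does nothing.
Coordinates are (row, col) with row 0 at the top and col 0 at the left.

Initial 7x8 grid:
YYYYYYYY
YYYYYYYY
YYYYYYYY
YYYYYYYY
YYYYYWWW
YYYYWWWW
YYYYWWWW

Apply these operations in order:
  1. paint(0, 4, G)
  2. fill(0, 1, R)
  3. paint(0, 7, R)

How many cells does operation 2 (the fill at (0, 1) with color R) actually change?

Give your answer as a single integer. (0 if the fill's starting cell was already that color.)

After op 1 paint(0,4,G):
YYYYGYYY
YYYYYYYY
YYYYYYYY
YYYYYYYY
YYYYYWWW
YYYYWWWW
YYYYWWWW
After op 2 fill(0,1,R) [44 cells changed]:
RRRRGRRR
RRRRRRRR
RRRRRRRR
RRRRRRRR
RRRRRWWW
RRRRWWWW
RRRRWWWW

Answer: 44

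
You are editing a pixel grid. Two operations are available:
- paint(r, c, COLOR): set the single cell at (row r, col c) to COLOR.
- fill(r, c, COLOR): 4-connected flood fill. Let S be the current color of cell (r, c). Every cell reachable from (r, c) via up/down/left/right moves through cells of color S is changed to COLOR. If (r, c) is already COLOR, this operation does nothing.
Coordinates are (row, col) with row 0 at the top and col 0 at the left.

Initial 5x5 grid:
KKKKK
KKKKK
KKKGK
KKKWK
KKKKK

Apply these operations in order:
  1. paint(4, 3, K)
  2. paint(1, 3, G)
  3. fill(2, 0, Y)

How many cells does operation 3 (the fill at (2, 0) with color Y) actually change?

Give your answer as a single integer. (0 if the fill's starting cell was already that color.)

Answer: 22

Derivation:
After op 1 paint(4,3,K):
KKKKK
KKKKK
KKKGK
KKKWK
KKKKK
After op 2 paint(1,3,G):
KKKKK
KKKGK
KKKGK
KKKWK
KKKKK
After op 3 fill(2,0,Y) [22 cells changed]:
YYYYY
YYYGY
YYYGY
YYYWY
YYYYY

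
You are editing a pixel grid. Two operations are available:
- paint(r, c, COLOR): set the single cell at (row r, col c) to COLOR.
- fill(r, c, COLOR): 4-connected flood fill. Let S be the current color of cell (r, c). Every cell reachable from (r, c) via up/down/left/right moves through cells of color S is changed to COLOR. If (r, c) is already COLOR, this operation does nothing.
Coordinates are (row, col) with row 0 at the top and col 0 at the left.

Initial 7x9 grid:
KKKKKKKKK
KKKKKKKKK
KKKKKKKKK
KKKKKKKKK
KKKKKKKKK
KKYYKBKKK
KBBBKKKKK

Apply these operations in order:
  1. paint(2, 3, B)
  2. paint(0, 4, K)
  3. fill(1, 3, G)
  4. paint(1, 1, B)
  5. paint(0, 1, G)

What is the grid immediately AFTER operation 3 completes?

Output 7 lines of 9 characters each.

Answer: GGGGGGGGG
GGGGGGGGG
GGGBGGGGG
GGGGGGGGG
GGGGGGGGG
GGYYGBGGG
GBBBGGGGG

Derivation:
After op 1 paint(2,3,B):
KKKKKKKKK
KKKKKKKKK
KKKBKKKKK
KKKKKKKKK
KKKKKKKKK
KKYYKBKKK
KBBBKKKKK
After op 2 paint(0,4,K):
KKKKKKKKK
KKKKKKKKK
KKKBKKKKK
KKKKKKKKK
KKKKKKKKK
KKYYKBKKK
KBBBKKKKK
After op 3 fill(1,3,G) [56 cells changed]:
GGGGGGGGG
GGGGGGGGG
GGGBGGGGG
GGGGGGGGG
GGGGGGGGG
GGYYGBGGG
GBBBGGGGG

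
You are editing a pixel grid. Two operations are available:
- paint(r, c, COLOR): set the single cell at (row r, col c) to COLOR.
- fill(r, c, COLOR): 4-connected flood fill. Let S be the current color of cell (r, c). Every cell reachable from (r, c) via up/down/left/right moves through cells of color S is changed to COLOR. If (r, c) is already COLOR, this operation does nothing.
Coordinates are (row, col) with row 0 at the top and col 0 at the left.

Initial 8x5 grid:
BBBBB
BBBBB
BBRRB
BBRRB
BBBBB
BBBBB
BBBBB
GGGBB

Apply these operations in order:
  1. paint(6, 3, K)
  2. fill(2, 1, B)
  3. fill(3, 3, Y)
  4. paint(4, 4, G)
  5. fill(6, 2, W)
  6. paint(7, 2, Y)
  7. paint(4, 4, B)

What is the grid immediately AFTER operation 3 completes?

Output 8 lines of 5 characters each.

Answer: BBBBB
BBBBB
BBYYB
BBYYB
BBBBB
BBBBB
BBBKB
GGGBB

Derivation:
After op 1 paint(6,3,K):
BBBBB
BBBBB
BBRRB
BBRRB
BBBBB
BBBBB
BBBKB
GGGBB
After op 2 fill(2,1,B) [0 cells changed]:
BBBBB
BBBBB
BBRRB
BBRRB
BBBBB
BBBBB
BBBKB
GGGBB
After op 3 fill(3,3,Y) [4 cells changed]:
BBBBB
BBBBB
BBYYB
BBYYB
BBBBB
BBBBB
BBBKB
GGGBB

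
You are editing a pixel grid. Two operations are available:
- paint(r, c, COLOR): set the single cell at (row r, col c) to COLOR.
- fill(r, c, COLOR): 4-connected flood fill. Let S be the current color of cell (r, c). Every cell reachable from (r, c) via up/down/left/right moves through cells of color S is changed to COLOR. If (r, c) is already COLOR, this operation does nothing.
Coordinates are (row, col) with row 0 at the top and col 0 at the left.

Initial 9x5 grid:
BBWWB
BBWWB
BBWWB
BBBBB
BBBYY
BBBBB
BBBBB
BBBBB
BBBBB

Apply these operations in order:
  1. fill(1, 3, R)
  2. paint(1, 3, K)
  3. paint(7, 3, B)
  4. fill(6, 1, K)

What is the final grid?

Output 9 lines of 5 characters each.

After op 1 fill(1,3,R) [6 cells changed]:
BBRRB
BBRRB
BBRRB
BBBBB
BBBYY
BBBBB
BBBBB
BBBBB
BBBBB
After op 2 paint(1,3,K):
BBRRB
BBRKB
BBRRB
BBBBB
BBBYY
BBBBB
BBBBB
BBBBB
BBBBB
After op 3 paint(7,3,B):
BBRRB
BBRKB
BBRRB
BBBBB
BBBYY
BBBBB
BBBBB
BBBBB
BBBBB
After op 4 fill(6,1,K) [37 cells changed]:
KKRRK
KKRKK
KKRRK
KKKKK
KKKYY
KKKKK
KKKKK
KKKKK
KKKKK

Answer: KKRRK
KKRKK
KKRRK
KKKKK
KKKYY
KKKKK
KKKKK
KKKKK
KKKKK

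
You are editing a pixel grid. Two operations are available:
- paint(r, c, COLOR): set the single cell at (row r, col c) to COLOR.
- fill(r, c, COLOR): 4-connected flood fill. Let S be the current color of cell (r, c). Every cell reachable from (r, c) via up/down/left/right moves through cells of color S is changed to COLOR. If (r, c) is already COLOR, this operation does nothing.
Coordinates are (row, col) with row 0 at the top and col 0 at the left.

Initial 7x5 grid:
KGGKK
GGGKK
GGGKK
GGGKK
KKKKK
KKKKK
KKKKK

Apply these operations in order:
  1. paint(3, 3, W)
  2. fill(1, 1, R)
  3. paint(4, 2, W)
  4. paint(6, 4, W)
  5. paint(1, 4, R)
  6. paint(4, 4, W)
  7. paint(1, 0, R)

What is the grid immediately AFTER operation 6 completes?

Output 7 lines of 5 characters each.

After op 1 paint(3,3,W):
KGGKK
GGGKK
GGGKK
GGGWK
KKKKK
KKKKK
KKKKK
After op 2 fill(1,1,R) [11 cells changed]:
KRRKK
RRRKK
RRRKK
RRRWK
KKKKK
KKKKK
KKKKK
After op 3 paint(4,2,W):
KRRKK
RRRKK
RRRKK
RRRWK
KKWKK
KKKKK
KKKKK
After op 4 paint(6,4,W):
KRRKK
RRRKK
RRRKK
RRRWK
KKWKK
KKKKK
KKKKW
After op 5 paint(1,4,R):
KRRKK
RRRKR
RRRKK
RRRWK
KKWKK
KKKKK
KKKKW
After op 6 paint(4,4,W):
KRRKK
RRRKR
RRRKK
RRRWK
KKWKW
KKKKK
KKKKW

Answer: KRRKK
RRRKR
RRRKK
RRRWK
KKWKW
KKKKK
KKKKW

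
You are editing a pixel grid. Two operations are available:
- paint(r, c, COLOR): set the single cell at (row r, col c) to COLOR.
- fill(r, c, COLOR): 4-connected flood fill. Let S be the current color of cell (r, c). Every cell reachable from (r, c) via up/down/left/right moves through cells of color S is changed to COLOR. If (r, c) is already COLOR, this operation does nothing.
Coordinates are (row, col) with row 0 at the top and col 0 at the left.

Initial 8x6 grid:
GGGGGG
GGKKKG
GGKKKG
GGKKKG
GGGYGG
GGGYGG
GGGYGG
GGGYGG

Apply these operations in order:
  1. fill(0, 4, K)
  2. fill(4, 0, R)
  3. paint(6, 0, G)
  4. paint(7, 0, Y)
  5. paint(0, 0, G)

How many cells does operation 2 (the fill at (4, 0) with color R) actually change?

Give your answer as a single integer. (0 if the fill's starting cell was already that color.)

After op 1 fill(0,4,K) [35 cells changed]:
KKKKKK
KKKKKK
KKKKKK
KKKKKK
KKKYKK
KKKYKK
KKKYKK
KKKYKK
After op 2 fill(4,0,R) [44 cells changed]:
RRRRRR
RRRRRR
RRRRRR
RRRRRR
RRRYRR
RRRYRR
RRRYRR
RRRYRR

Answer: 44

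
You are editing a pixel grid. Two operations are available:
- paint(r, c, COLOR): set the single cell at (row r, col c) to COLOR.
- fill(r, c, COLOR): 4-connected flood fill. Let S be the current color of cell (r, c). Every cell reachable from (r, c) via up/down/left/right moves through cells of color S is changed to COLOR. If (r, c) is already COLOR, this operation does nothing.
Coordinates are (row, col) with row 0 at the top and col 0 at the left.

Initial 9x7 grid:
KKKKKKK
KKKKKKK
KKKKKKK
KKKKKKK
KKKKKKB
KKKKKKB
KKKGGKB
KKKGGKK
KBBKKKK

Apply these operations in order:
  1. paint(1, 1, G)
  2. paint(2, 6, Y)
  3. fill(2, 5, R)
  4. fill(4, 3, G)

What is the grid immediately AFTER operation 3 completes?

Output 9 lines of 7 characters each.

After op 1 paint(1,1,G):
KKKKKKK
KGKKKKK
KKKKKKK
KKKKKKK
KKKKKKB
KKKKKKB
KKKGGKB
KKKGGKK
KBBKKKK
After op 2 paint(2,6,Y):
KKKKKKK
KGKKKKK
KKKKKKY
KKKKKKK
KKKKKKB
KKKKKKB
KKKGGKB
KKKGGKK
KBBKKKK
After op 3 fill(2,5,R) [52 cells changed]:
RRRRRRR
RGRRRRR
RRRRRRY
RRRRRRR
RRRRRRB
RRRRRRB
RRRGGRB
RRRGGRR
RBBRRRR

Answer: RRRRRRR
RGRRRRR
RRRRRRY
RRRRRRR
RRRRRRB
RRRRRRB
RRRGGRB
RRRGGRR
RBBRRRR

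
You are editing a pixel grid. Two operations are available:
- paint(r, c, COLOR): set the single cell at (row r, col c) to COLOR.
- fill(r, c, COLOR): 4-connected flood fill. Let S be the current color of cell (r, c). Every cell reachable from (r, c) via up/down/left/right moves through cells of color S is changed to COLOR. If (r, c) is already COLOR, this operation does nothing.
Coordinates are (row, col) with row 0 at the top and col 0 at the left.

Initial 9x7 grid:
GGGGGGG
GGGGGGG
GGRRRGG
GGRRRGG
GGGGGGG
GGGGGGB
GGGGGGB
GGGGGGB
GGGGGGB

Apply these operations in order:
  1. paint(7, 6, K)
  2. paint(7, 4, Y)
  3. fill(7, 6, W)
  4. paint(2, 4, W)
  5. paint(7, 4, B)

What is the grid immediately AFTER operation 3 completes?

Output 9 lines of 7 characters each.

After op 1 paint(7,6,K):
GGGGGGG
GGGGGGG
GGRRRGG
GGRRRGG
GGGGGGG
GGGGGGB
GGGGGGB
GGGGGGK
GGGGGGB
After op 2 paint(7,4,Y):
GGGGGGG
GGGGGGG
GGRRRGG
GGRRRGG
GGGGGGG
GGGGGGB
GGGGGGB
GGGGYGK
GGGGGGB
After op 3 fill(7,6,W) [1 cells changed]:
GGGGGGG
GGGGGGG
GGRRRGG
GGRRRGG
GGGGGGG
GGGGGGB
GGGGGGB
GGGGYGW
GGGGGGB

Answer: GGGGGGG
GGGGGGG
GGRRRGG
GGRRRGG
GGGGGGG
GGGGGGB
GGGGGGB
GGGGYGW
GGGGGGB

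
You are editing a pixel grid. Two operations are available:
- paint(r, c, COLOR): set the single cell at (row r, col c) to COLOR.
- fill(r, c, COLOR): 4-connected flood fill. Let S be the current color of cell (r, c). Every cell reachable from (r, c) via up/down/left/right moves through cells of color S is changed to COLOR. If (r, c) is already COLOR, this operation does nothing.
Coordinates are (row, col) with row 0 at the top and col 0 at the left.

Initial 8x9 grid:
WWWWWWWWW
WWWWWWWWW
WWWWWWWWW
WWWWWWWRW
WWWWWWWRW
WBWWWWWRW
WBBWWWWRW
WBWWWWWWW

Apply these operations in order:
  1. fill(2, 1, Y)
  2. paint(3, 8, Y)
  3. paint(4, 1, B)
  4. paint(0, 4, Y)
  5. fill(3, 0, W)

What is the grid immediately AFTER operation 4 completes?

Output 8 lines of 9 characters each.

After op 1 fill(2,1,Y) [64 cells changed]:
YYYYYYYYY
YYYYYYYYY
YYYYYYYYY
YYYYYYYRY
YYYYYYYRY
YBYYYYYRY
YBBYYYYRY
YBYYYYYYY
After op 2 paint(3,8,Y):
YYYYYYYYY
YYYYYYYYY
YYYYYYYYY
YYYYYYYRY
YYYYYYYRY
YBYYYYYRY
YBBYYYYRY
YBYYYYYYY
After op 3 paint(4,1,B):
YYYYYYYYY
YYYYYYYYY
YYYYYYYYY
YYYYYYYRY
YBYYYYYRY
YBYYYYYRY
YBBYYYYRY
YBYYYYYYY
After op 4 paint(0,4,Y):
YYYYYYYYY
YYYYYYYYY
YYYYYYYYY
YYYYYYYRY
YBYYYYYRY
YBYYYYYRY
YBBYYYYRY
YBYYYYYYY

Answer: YYYYYYYYY
YYYYYYYYY
YYYYYYYYY
YYYYYYYRY
YBYYYYYRY
YBYYYYYRY
YBBYYYYRY
YBYYYYYYY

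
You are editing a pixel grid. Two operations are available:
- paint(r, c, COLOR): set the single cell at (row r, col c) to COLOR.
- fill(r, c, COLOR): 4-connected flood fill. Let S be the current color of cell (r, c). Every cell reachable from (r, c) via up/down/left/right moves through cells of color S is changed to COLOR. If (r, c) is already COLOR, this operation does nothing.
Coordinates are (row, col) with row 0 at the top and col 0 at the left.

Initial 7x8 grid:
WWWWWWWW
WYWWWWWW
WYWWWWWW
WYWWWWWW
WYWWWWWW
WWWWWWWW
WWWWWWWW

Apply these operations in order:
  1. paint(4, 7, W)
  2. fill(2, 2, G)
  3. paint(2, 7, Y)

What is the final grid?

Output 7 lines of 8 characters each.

Answer: GGGGGGGG
GYGGGGGG
GYGGGGGY
GYGGGGGG
GYGGGGGG
GGGGGGGG
GGGGGGGG

Derivation:
After op 1 paint(4,7,W):
WWWWWWWW
WYWWWWWW
WYWWWWWW
WYWWWWWW
WYWWWWWW
WWWWWWWW
WWWWWWWW
After op 2 fill(2,2,G) [52 cells changed]:
GGGGGGGG
GYGGGGGG
GYGGGGGG
GYGGGGGG
GYGGGGGG
GGGGGGGG
GGGGGGGG
After op 3 paint(2,7,Y):
GGGGGGGG
GYGGGGGG
GYGGGGGY
GYGGGGGG
GYGGGGGG
GGGGGGGG
GGGGGGGG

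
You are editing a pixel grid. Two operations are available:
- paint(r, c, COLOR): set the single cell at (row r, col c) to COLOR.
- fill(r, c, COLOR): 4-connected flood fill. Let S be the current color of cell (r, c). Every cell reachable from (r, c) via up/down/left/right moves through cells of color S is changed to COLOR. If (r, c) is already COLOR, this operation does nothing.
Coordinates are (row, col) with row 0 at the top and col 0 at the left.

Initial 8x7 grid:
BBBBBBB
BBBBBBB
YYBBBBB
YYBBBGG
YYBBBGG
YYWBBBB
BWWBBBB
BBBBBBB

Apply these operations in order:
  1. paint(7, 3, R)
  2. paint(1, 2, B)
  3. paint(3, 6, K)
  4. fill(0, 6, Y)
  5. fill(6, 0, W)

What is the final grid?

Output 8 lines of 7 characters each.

After op 1 paint(7,3,R):
BBBBBBB
BBBBBBB
YYBBBBB
YYBBBGG
YYBBBGG
YYWBBBB
BWWBBBB
BBBRBBB
After op 2 paint(1,2,B):
BBBBBBB
BBBBBBB
YYBBBBB
YYBBBGG
YYBBBGG
YYWBBBB
BWWBBBB
BBBRBBB
After op 3 paint(3,6,K):
BBBBBBB
BBBBBBB
YYBBBBB
YYBBBGK
YYBBBGG
YYWBBBB
BWWBBBB
BBBRBBB
After op 4 fill(0,6,Y) [36 cells changed]:
YYYYYYY
YYYYYYY
YYYYYYY
YYYYYGK
YYYYYGG
YYWYYYY
BWWYYYY
BBBRYYY
After op 5 fill(6,0,W) [4 cells changed]:
YYYYYYY
YYYYYYY
YYYYYYY
YYYYYGK
YYYYYGG
YYWYYYY
WWWYYYY
WWWRYYY

Answer: YYYYYYY
YYYYYYY
YYYYYYY
YYYYYGK
YYYYYGG
YYWYYYY
WWWYYYY
WWWRYYY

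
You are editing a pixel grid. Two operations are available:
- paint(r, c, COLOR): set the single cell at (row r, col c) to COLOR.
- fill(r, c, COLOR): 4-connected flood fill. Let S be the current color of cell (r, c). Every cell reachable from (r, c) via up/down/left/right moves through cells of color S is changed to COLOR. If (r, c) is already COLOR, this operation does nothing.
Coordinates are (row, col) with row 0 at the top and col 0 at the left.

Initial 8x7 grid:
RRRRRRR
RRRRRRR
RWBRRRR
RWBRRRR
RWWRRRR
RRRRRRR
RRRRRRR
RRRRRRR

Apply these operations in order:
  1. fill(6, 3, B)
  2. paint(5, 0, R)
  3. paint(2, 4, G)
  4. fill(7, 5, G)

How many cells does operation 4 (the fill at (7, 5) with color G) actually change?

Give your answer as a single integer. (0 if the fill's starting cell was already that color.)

Answer: 50

Derivation:
After op 1 fill(6,3,B) [50 cells changed]:
BBBBBBB
BBBBBBB
BWBBBBB
BWBBBBB
BWWBBBB
BBBBBBB
BBBBBBB
BBBBBBB
After op 2 paint(5,0,R):
BBBBBBB
BBBBBBB
BWBBBBB
BWBBBBB
BWWBBBB
RBBBBBB
BBBBBBB
BBBBBBB
After op 3 paint(2,4,G):
BBBBBBB
BBBBBBB
BWBBGBB
BWBBBBB
BWWBBBB
RBBBBBB
BBBBBBB
BBBBBBB
After op 4 fill(7,5,G) [50 cells changed]:
GGGGGGG
GGGGGGG
GWGGGGG
GWGGGGG
GWWGGGG
RGGGGGG
GGGGGGG
GGGGGGG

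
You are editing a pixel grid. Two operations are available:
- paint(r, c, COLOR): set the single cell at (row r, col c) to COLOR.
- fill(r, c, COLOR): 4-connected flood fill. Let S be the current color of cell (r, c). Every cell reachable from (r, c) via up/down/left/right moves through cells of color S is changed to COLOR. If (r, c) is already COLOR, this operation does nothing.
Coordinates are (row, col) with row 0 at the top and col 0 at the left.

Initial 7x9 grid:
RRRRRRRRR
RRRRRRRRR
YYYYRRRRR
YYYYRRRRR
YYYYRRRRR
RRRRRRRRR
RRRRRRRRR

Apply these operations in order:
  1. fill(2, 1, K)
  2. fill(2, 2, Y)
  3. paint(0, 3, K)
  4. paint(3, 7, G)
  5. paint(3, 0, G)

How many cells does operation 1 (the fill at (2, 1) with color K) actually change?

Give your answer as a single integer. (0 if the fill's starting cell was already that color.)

After op 1 fill(2,1,K) [12 cells changed]:
RRRRRRRRR
RRRRRRRRR
KKKKRRRRR
KKKKRRRRR
KKKKRRRRR
RRRRRRRRR
RRRRRRRRR

Answer: 12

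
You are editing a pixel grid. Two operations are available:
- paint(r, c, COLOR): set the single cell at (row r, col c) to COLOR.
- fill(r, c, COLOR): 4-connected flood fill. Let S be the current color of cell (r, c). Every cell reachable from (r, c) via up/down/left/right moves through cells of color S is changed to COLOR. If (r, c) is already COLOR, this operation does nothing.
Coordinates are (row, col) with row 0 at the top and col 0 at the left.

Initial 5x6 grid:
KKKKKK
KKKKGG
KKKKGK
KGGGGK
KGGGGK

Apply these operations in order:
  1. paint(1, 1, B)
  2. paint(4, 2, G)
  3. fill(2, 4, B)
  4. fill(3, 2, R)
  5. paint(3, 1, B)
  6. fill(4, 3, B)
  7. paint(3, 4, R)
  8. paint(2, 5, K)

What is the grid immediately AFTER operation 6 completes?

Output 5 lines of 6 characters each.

Answer: KKKKKK
KBKKBB
KKKKBK
KBBBBK
KBBBBK

Derivation:
After op 1 paint(1,1,B):
KKKKKK
KBKKGG
KKKKGK
KGGGGK
KGGGGK
After op 2 paint(4,2,G):
KKKKKK
KBKKGG
KKKKGK
KGGGGK
KGGGGK
After op 3 fill(2,4,B) [11 cells changed]:
KKKKKK
KBKKBB
KKKKBK
KBBBBK
KBBBBK
After op 4 fill(3,2,R) [11 cells changed]:
KKKKKK
KBKKRR
KKKKRK
KRRRRK
KRRRRK
After op 5 paint(3,1,B):
KKKKKK
KBKKRR
KKKKRK
KBRRRK
KRRRRK
After op 6 fill(4,3,B) [10 cells changed]:
KKKKKK
KBKKBB
KKKKBK
KBBBBK
KBBBBK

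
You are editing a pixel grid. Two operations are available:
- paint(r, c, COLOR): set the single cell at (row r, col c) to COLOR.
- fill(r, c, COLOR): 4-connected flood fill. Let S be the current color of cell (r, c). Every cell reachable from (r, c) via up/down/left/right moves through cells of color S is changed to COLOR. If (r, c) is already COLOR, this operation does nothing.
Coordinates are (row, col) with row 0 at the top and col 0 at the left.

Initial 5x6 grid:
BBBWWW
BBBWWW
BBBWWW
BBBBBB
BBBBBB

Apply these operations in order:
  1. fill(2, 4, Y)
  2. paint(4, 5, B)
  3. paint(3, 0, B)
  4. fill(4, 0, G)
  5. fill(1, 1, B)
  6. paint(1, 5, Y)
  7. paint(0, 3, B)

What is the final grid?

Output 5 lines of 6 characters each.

After op 1 fill(2,4,Y) [9 cells changed]:
BBBYYY
BBBYYY
BBBYYY
BBBBBB
BBBBBB
After op 2 paint(4,5,B):
BBBYYY
BBBYYY
BBBYYY
BBBBBB
BBBBBB
After op 3 paint(3,0,B):
BBBYYY
BBBYYY
BBBYYY
BBBBBB
BBBBBB
After op 4 fill(4,0,G) [21 cells changed]:
GGGYYY
GGGYYY
GGGYYY
GGGGGG
GGGGGG
After op 5 fill(1,1,B) [21 cells changed]:
BBBYYY
BBBYYY
BBBYYY
BBBBBB
BBBBBB
After op 6 paint(1,5,Y):
BBBYYY
BBBYYY
BBBYYY
BBBBBB
BBBBBB
After op 7 paint(0,3,B):
BBBBYY
BBBYYY
BBBYYY
BBBBBB
BBBBBB

Answer: BBBBYY
BBBYYY
BBBYYY
BBBBBB
BBBBBB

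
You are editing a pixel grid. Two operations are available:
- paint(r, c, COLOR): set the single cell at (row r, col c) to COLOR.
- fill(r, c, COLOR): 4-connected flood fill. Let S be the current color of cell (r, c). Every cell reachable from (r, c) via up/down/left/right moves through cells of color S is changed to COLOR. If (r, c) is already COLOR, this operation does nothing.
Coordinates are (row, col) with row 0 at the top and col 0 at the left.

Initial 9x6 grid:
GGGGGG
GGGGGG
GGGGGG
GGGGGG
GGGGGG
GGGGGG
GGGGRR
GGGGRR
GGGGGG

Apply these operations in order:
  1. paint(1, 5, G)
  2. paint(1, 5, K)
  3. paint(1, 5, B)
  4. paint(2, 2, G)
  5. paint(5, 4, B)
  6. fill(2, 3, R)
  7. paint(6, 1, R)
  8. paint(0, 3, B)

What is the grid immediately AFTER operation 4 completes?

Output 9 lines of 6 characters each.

Answer: GGGGGG
GGGGGB
GGGGGG
GGGGGG
GGGGGG
GGGGGG
GGGGRR
GGGGRR
GGGGGG

Derivation:
After op 1 paint(1,5,G):
GGGGGG
GGGGGG
GGGGGG
GGGGGG
GGGGGG
GGGGGG
GGGGRR
GGGGRR
GGGGGG
After op 2 paint(1,5,K):
GGGGGG
GGGGGK
GGGGGG
GGGGGG
GGGGGG
GGGGGG
GGGGRR
GGGGRR
GGGGGG
After op 3 paint(1,5,B):
GGGGGG
GGGGGB
GGGGGG
GGGGGG
GGGGGG
GGGGGG
GGGGRR
GGGGRR
GGGGGG
After op 4 paint(2,2,G):
GGGGGG
GGGGGB
GGGGGG
GGGGGG
GGGGGG
GGGGGG
GGGGRR
GGGGRR
GGGGGG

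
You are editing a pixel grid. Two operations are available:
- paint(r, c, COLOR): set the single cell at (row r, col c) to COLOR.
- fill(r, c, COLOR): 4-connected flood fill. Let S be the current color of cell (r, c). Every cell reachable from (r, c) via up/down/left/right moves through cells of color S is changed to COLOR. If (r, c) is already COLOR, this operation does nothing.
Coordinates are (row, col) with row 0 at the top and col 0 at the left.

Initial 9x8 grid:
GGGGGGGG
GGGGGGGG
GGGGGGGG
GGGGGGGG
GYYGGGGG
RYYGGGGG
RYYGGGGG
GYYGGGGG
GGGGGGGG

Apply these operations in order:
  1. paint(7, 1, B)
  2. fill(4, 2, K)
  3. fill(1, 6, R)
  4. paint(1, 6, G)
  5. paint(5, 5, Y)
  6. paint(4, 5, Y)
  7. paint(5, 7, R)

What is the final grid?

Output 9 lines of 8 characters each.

After op 1 paint(7,1,B):
GGGGGGGG
GGGGGGGG
GGGGGGGG
GGGGGGGG
GYYGGGGG
RYYGGGGG
RYYGGGGG
GBYGGGGG
GGGGGGGG
After op 2 fill(4,2,K) [7 cells changed]:
GGGGGGGG
GGGGGGGG
GGGGGGGG
GGGGGGGG
GKKGGGGG
RKKGGGGG
RKKGGGGG
GBKGGGGG
GGGGGGGG
After op 3 fill(1,6,R) [62 cells changed]:
RRRRRRRR
RRRRRRRR
RRRRRRRR
RRRRRRRR
RKKRRRRR
RKKRRRRR
RKKRRRRR
RBKRRRRR
RRRRRRRR
After op 4 paint(1,6,G):
RRRRRRRR
RRRRRRGR
RRRRRRRR
RRRRRRRR
RKKRRRRR
RKKRRRRR
RKKRRRRR
RBKRRRRR
RRRRRRRR
After op 5 paint(5,5,Y):
RRRRRRRR
RRRRRRGR
RRRRRRRR
RRRRRRRR
RKKRRRRR
RKKRRYRR
RKKRRRRR
RBKRRRRR
RRRRRRRR
After op 6 paint(4,5,Y):
RRRRRRRR
RRRRRRGR
RRRRRRRR
RRRRRRRR
RKKRRYRR
RKKRRYRR
RKKRRRRR
RBKRRRRR
RRRRRRRR
After op 7 paint(5,7,R):
RRRRRRRR
RRRRRRGR
RRRRRRRR
RRRRRRRR
RKKRRYRR
RKKRRYRR
RKKRRRRR
RBKRRRRR
RRRRRRRR

Answer: RRRRRRRR
RRRRRRGR
RRRRRRRR
RRRRRRRR
RKKRRYRR
RKKRRYRR
RKKRRRRR
RBKRRRRR
RRRRRRRR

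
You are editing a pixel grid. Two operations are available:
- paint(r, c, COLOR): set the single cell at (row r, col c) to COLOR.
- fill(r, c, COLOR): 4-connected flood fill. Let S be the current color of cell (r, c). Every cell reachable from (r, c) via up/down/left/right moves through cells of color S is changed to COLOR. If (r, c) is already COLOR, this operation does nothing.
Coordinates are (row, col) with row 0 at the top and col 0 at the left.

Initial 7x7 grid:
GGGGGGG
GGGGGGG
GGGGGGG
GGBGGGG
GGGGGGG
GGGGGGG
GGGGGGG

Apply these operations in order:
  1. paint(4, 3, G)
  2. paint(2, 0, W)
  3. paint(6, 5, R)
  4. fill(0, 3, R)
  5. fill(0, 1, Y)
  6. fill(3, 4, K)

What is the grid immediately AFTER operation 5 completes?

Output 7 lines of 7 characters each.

After op 1 paint(4,3,G):
GGGGGGG
GGGGGGG
GGGGGGG
GGBGGGG
GGGGGGG
GGGGGGG
GGGGGGG
After op 2 paint(2,0,W):
GGGGGGG
GGGGGGG
WGGGGGG
GGBGGGG
GGGGGGG
GGGGGGG
GGGGGGG
After op 3 paint(6,5,R):
GGGGGGG
GGGGGGG
WGGGGGG
GGBGGGG
GGGGGGG
GGGGGGG
GGGGGRG
After op 4 fill(0,3,R) [46 cells changed]:
RRRRRRR
RRRRRRR
WRRRRRR
RRBRRRR
RRRRRRR
RRRRRRR
RRRRRRR
After op 5 fill(0,1,Y) [47 cells changed]:
YYYYYYY
YYYYYYY
WYYYYYY
YYBYYYY
YYYYYYY
YYYYYYY
YYYYYYY

Answer: YYYYYYY
YYYYYYY
WYYYYYY
YYBYYYY
YYYYYYY
YYYYYYY
YYYYYYY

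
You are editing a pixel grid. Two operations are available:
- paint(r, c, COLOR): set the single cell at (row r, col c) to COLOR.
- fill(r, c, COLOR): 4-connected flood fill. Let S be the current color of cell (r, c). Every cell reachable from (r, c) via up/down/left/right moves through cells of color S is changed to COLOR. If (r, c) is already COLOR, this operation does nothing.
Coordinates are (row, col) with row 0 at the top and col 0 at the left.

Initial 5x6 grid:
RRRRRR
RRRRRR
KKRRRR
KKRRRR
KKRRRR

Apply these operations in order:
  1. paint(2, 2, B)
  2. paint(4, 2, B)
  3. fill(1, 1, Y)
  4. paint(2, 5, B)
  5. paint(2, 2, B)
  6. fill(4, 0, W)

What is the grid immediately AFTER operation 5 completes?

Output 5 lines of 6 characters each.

Answer: YYYYYY
YYYYYY
KKBYYB
KKYYYY
KKBYYY

Derivation:
After op 1 paint(2,2,B):
RRRRRR
RRRRRR
KKBRRR
KKRRRR
KKRRRR
After op 2 paint(4,2,B):
RRRRRR
RRRRRR
KKBRRR
KKRRRR
KKBRRR
After op 3 fill(1,1,Y) [22 cells changed]:
YYYYYY
YYYYYY
KKBYYY
KKYYYY
KKBYYY
After op 4 paint(2,5,B):
YYYYYY
YYYYYY
KKBYYB
KKYYYY
KKBYYY
After op 5 paint(2,2,B):
YYYYYY
YYYYYY
KKBYYB
KKYYYY
KKBYYY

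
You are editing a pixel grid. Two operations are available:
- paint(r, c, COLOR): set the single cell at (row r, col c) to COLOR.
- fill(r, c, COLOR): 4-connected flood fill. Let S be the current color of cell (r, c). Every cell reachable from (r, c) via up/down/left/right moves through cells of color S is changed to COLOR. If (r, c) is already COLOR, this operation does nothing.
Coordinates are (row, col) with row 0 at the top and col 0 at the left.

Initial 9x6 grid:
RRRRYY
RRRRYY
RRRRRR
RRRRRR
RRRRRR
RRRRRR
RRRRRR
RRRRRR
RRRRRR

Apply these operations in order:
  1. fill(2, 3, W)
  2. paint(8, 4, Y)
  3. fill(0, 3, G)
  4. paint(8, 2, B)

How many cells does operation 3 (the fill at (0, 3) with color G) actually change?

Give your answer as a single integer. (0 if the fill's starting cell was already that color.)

After op 1 fill(2,3,W) [50 cells changed]:
WWWWYY
WWWWYY
WWWWWW
WWWWWW
WWWWWW
WWWWWW
WWWWWW
WWWWWW
WWWWWW
After op 2 paint(8,4,Y):
WWWWYY
WWWWYY
WWWWWW
WWWWWW
WWWWWW
WWWWWW
WWWWWW
WWWWWW
WWWWYW
After op 3 fill(0,3,G) [49 cells changed]:
GGGGYY
GGGGYY
GGGGGG
GGGGGG
GGGGGG
GGGGGG
GGGGGG
GGGGGG
GGGGYG

Answer: 49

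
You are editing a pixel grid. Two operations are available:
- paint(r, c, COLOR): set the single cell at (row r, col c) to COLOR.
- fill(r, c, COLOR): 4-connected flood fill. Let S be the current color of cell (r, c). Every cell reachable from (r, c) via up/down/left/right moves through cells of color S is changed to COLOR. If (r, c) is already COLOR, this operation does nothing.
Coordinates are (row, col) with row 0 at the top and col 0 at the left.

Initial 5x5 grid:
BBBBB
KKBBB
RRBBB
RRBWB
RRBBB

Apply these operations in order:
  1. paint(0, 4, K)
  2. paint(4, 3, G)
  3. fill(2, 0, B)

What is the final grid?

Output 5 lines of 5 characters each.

After op 1 paint(0,4,K):
BBBBK
KKBBB
RRBBB
RRBWB
RRBBB
After op 2 paint(4,3,G):
BBBBK
KKBBB
RRBBB
RRBWB
RRBGB
After op 3 fill(2,0,B) [6 cells changed]:
BBBBK
KKBBB
BBBBB
BBBWB
BBBGB

Answer: BBBBK
KKBBB
BBBBB
BBBWB
BBBGB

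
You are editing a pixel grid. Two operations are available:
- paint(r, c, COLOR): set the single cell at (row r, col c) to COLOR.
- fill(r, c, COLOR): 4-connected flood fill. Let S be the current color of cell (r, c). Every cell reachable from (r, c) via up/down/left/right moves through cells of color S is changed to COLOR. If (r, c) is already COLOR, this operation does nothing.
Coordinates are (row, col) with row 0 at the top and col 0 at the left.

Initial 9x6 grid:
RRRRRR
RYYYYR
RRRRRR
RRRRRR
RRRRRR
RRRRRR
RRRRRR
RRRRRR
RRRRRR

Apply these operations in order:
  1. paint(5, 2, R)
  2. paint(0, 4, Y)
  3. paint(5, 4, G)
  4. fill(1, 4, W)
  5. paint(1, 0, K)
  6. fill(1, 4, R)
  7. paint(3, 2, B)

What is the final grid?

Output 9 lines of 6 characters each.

After op 1 paint(5,2,R):
RRRRRR
RYYYYR
RRRRRR
RRRRRR
RRRRRR
RRRRRR
RRRRRR
RRRRRR
RRRRRR
After op 2 paint(0,4,Y):
RRRRYR
RYYYYR
RRRRRR
RRRRRR
RRRRRR
RRRRRR
RRRRRR
RRRRRR
RRRRRR
After op 3 paint(5,4,G):
RRRRYR
RYYYYR
RRRRRR
RRRRRR
RRRRRR
RRRRGR
RRRRRR
RRRRRR
RRRRRR
After op 4 fill(1,4,W) [5 cells changed]:
RRRRWR
RWWWWR
RRRRRR
RRRRRR
RRRRRR
RRRRGR
RRRRRR
RRRRRR
RRRRRR
After op 5 paint(1,0,K):
RRRRWR
KWWWWR
RRRRRR
RRRRRR
RRRRRR
RRRRGR
RRRRRR
RRRRRR
RRRRRR
After op 6 fill(1,4,R) [5 cells changed]:
RRRRRR
KRRRRR
RRRRRR
RRRRRR
RRRRRR
RRRRGR
RRRRRR
RRRRRR
RRRRRR
After op 7 paint(3,2,B):
RRRRRR
KRRRRR
RRRRRR
RRBRRR
RRRRRR
RRRRGR
RRRRRR
RRRRRR
RRRRRR

Answer: RRRRRR
KRRRRR
RRRRRR
RRBRRR
RRRRRR
RRRRGR
RRRRRR
RRRRRR
RRRRRR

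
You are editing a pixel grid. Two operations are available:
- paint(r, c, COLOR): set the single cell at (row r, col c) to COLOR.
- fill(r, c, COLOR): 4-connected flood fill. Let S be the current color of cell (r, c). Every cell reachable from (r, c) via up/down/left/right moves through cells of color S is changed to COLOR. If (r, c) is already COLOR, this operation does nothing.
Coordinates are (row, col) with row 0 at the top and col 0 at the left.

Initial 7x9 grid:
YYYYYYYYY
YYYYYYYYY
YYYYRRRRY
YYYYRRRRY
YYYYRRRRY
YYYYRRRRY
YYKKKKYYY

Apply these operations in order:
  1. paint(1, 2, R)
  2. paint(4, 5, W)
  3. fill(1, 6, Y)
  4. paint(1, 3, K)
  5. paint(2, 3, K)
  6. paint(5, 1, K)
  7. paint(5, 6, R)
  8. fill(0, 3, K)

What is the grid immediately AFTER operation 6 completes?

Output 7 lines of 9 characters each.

Answer: YYYYYYYYY
YYRKYYYYY
YYYKRRRRY
YYYYRRRRY
YYYYRWRRY
YKYYRRRRY
YYKKKKYYY

Derivation:
After op 1 paint(1,2,R):
YYYYYYYYY
YYRYYYYYY
YYYYRRRRY
YYYYRRRRY
YYYYRRRRY
YYYYRRRRY
YYKKKKYYY
After op 2 paint(4,5,W):
YYYYYYYYY
YYRYYYYYY
YYYYRRRRY
YYYYRRRRY
YYYYRWRRY
YYYYRRRRY
YYKKKKYYY
After op 3 fill(1,6,Y) [0 cells changed]:
YYYYYYYYY
YYRYYYYYY
YYYYRRRRY
YYYYRRRRY
YYYYRWRRY
YYYYRRRRY
YYKKKKYYY
After op 4 paint(1,3,K):
YYYYYYYYY
YYRKYYYYY
YYYYRRRRY
YYYYRRRRY
YYYYRWRRY
YYYYRRRRY
YYKKKKYYY
After op 5 paint(2,3,K):
YYYYYYYYY
YYRKYYYYY
YYYKRRRRY
YYYYRRRRY
YYYYRWRRY
YYYYRRRRY
YYKKKKYYY
After op 6 paint(5,1,K):
YYYYYYYYY
YYRKYYYYY
YYYKRRRRY
YYYYRRRRY
YYYYRWRRY
YKYYRRRRY
YYKKKKYYY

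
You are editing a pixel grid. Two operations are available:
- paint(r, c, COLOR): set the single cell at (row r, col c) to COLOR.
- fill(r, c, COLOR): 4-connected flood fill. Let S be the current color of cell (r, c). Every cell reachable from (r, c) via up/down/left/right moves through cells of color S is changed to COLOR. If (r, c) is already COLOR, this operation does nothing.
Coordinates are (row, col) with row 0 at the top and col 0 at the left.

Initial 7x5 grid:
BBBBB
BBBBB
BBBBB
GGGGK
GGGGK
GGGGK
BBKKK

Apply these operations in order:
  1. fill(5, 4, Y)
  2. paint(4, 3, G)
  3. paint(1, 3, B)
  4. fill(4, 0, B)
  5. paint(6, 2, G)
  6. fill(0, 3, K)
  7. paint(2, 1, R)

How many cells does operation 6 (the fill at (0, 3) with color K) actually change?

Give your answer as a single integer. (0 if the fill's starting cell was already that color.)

Answer: 29

Derivation:
After op 1 fill(5,4,Y) [6 cells changed]:
BBBBB
BBBBB
BBBBB
GGGGY
GGGGY
GGGGY
BBYYY
After op 2 paint(4,3,G):
BBBBB
BBBBB
BBBBB
GGGGY
GGGGY
GGGGY
BBYYY
After op 3 paint(1,3,B):
BBBBB
BBBBB
BBBBB
GGGGY
GGGGY
GGGGY
BBYYY
After op 4 fill(4,0,B) [12 cells changed]:
BBBBB
BBBBB
BBBBB
BBBBY
BBBBY
BBBBY
BBYYY
After op 5 paint(6,2,G):
BBBBB
BBBBB
BBBBB
BBBBY
BBBBY
BBBBY
BBGYY
After op 6 fill(0,3,K) [29 cells changed]:
KKKKK
KKKKK
KKKKK
KKKKY
KKKKY
KKKKY
KKGYY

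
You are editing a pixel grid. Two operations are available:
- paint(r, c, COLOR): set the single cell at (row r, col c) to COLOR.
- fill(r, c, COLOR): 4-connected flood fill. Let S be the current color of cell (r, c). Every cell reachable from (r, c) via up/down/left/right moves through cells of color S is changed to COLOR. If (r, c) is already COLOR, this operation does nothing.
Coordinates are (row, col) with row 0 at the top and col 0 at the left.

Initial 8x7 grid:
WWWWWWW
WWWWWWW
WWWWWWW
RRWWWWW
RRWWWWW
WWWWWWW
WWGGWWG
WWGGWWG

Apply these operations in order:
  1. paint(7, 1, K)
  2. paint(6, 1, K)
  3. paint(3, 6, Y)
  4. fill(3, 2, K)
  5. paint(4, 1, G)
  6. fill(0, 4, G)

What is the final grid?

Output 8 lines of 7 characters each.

Answer: GGGGGGG
GGGGGGG
GGGGGGG
RRGGGGY
RGGGGGG
GGGGGGG
GGGGGGG
GGGGGGG

Derivation:
After op 1 paint(7,1,K):
WWWWWWW
WWWWWWW
WWWWWWW
RRWWWWW
RRWWWWW
WWWWWWW
WWGGWWG
WKGGWWG
After op 2 paint(6,1,K):
WWWWWWW
WWWWWWW
WWWWWWW
RRWWWWW
RRWWWWW
WWWWWWW
WKGGWWG
WKGGWWG
After op 3 paint(3,6,Y):
WWWWWWW
WWWWWWW
WWWWWWW
RRWWWWY
RRWWWWW
WWWWWWW
WKGGWWG
WKGGWWG
After op 4 fill(3,2,K) [43 cells changed]:
KKKKKKK
KKKKKKK
KKKKKKK
RRKKKKY
RRKKKKK
KKKKKKK
KKGGKKG
KKGGKKG
After op 5 paint(4,1,G):
KKKKKKK
KKKKKKK
KKKKKKK
RRKKKKY
RGKKKKK
KKKKKKK
KKGGKKG
KKGGKKG
After op 6 fill(0,4,G) [45 cells changed]:
GGGGGGG
GGGGGGG
GGGGGGG
RRGGGGY
RGGGGGG
GGGGGGG
GGGGGGG
GGGGGGG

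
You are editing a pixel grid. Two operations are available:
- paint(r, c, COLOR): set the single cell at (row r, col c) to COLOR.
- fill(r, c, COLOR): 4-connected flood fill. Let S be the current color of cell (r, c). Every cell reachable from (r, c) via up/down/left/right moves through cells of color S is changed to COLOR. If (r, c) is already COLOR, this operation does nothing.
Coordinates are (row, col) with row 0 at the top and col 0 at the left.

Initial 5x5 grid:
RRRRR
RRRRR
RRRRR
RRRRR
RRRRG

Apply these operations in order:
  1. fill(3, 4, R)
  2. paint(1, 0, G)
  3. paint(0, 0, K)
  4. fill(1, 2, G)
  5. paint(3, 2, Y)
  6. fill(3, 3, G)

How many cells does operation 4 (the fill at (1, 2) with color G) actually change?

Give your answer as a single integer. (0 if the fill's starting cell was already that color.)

Answer: 22

Derivation:
After op 1 fill(3,4,R) [0 cells changed]:
RRRRR
RRRRR
RRRRR
RRRRR
RRRRG
After op 2 paint(1,0,G):
RRRRR
GRRRR
RRRRR
RRRRR
RRRRG
After op 3 paint(0,0,K):
KRRRR
GRRRR
RRRRR
RRRRR
RRRRG
After op 4 fill(1,2,G) [22 cells changed]:
KGGGG
GGGGG
GGGGG
GGGGG
GGGGG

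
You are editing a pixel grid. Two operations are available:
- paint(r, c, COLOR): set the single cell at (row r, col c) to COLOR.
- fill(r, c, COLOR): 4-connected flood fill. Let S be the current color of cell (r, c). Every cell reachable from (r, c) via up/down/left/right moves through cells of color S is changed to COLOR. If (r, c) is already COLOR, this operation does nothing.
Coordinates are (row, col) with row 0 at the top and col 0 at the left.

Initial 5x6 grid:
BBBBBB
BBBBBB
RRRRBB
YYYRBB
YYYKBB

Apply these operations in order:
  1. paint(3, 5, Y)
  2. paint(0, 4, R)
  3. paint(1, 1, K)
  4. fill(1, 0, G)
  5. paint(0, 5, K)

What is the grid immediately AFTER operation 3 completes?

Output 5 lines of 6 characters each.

Answer: BBBBRB
BKBBBB
RRRRBB
YYYRBY
YYYKBB

Derivation:
After op 1 paint(3,5,Y):
BBBBBB
BBBBBB
RRRRBB
YYYRBY
YYYKBB
After op 2 paint(0,4,R):
BBBBRB
BBBBBB
RRRRBB
YYYRBY
YYYKBB
After op 3 paint(1,1,K):
BBBBRB
BKBBBB
RRRRBB
YYYRBY
YYYKBB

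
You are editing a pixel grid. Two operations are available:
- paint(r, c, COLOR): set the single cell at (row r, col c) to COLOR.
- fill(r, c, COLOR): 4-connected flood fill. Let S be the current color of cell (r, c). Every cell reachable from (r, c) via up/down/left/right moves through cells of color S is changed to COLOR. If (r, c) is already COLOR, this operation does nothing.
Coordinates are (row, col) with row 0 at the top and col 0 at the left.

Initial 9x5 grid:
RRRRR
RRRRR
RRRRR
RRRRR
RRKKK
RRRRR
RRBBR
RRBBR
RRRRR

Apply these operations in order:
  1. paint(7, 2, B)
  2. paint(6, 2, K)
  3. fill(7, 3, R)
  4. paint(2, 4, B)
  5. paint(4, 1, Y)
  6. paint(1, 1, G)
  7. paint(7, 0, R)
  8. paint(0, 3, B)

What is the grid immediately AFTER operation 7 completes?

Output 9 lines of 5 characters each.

After op 1 paint(7,2,B):
RRRRR
RRRRR
RRRRR
RRRRR
RRKKK
RRRRR
RRBBR
RRBBR
RRRRR
After op 2 paint(6,2,K):
RRRRR
RRRRR
RRRRR
RRRRR
RRKKK
RRRRR
RRKBR
RRBBR
RRRRR
After op 3 fill(7,3,R) [3 cells changed]:
RRRRR
RRRRR
RRRRR
RRRRR
RRKKK
RRRRR
RRKRR
RRRRR
RRRRR
After op 4 paint(2,4,B):
RRRRR
RRRRR
RRRRB
RRRRR
RRKKK
RRRRR
RRKRR
RRRRR
RRRRR
After op 5 paint(4,1,Y):
RRRRR
RRRRR
RRRRB
RRRRR
RYKKK
RRRRR
RRKRR
RRRRR
RRRRR
After op 6 paint(1,1,G):
RRRRR
RGRRR
RRRRB
RRRRR
RYKKK
RRRRR
RRKRR
RRRRR
RRRRR
After op 7 paint(7,0,R):
RRRRR
RGRRR
RRRRB
RRRRR
RYKKK
RRRRR
RRKRR
RRRRR
RRRRR

Answer: RRRRR
RGRRR
RRRRB
RRRRR
RYKKK
RRRRR
RRKRR
RRRRR
RRRRR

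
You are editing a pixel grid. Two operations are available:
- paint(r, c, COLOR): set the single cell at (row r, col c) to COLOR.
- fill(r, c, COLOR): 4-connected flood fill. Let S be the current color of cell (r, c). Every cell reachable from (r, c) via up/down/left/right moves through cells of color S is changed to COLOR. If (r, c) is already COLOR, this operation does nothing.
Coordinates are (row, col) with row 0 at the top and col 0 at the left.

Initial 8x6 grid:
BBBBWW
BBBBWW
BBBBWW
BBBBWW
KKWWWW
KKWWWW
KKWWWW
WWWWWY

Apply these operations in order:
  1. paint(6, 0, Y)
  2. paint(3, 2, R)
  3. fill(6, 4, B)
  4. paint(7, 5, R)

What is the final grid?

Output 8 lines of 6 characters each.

After op 1 paint(6,0,Y):
BBBBWW
BBBBWW
BBBBWW
BBBBWW
KKWWWW
KKWWWW
YKWWWW
WWWWWY
After op 2 paint(3,2,R):
BBBBWW
BBBBWW
BBBBWW
BBRBWW
KKWWWW
KKWWWW
YKWWWW
WWWWWY
After op 3 fill(6,4,B) [25 cells changed]:
BBBBBB
BBBBBB
BBBBBB
BBRBBB
KKBBBB
KKBBBB
YKBBBB
BBBBBY
After op 4 paint(7,5,R):
BBBBBB
BBBBBB
BBBBBB
BBRBBB
KKBBBB
KKBBBB
YKBBBB
BBBBBR

Answer: BBBBBB
BBBBBB
BBBBBB
BBRBBB
KKBBBB
KKBBBB
YKBBBB
BBBBBR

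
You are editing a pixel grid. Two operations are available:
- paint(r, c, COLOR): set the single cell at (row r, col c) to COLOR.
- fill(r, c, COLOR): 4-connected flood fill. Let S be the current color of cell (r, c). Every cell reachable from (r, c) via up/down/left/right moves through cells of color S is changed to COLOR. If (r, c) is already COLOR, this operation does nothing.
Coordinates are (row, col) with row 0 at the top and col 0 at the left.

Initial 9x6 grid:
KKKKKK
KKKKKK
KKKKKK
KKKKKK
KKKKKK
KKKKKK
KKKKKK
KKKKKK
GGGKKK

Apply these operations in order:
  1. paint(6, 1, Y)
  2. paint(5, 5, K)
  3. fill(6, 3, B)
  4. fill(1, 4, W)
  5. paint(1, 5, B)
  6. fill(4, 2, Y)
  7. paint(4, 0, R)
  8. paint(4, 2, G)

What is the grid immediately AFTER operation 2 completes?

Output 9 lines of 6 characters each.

Answer: KKKKKK
KKKKKK
KKKKKK
KKKKKK
KKKKKK
KKKKKK
KYKKKK
KKKKKK
GGGKKK

Derivation:
After op 1 paint(6,1,Y):
KKKKKK
KKKKKK
KKKKKK
KKKKKK
KKKKKK
KKKKKK
KYKKKK
KKKKKK
GGGKKK
After op 2 paint(5,5,K):
KKKKKK
KKKKKK
KKKKKK
KKKKKK
KKKKKK
KKKKKK
KYKKKK
KKKKKK
GGGKKK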